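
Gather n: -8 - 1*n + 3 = -n - 5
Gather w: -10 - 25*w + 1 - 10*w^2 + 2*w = -10*w^2 - 23*w - 9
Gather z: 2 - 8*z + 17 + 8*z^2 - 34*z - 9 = 8*z^2 - 42*z + 10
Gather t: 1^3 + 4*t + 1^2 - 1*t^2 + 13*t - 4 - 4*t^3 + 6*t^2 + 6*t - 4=-4*t^3 + 5*t^2 + 23*t - 6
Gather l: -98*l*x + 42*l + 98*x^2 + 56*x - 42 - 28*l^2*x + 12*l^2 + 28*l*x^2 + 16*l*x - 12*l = l^2*(12 - 28*x) + l*(28*x^2 - 82*x + 30) + 98*x^2 + 56*x - 42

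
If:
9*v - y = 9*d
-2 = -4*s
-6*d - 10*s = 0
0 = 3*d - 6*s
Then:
No Solution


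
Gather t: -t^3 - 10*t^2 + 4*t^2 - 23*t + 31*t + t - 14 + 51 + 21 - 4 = -t^3 - 6*t^2 + 9*t + 54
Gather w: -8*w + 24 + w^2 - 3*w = w^2 - 11*w + 24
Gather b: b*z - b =b*(z - 1)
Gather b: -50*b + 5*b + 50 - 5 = 45 - 45*b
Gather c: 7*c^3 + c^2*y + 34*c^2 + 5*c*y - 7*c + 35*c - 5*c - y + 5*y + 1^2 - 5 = 7*c^3 + c^2*(y + 34) + c*(5*y + 23) + 4*y - 4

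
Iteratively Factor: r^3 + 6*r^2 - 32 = (r + 4)*(r^2 + 2*r - 8) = (r - 2)*(r + 4)*(r + 4)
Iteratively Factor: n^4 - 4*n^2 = (n)*(n^3 - 4*n) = n*(n - 2)*(n^2 + 2*n) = n^2*(n - 2)*(n + 2)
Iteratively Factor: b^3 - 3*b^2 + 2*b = (b - 1)*(b^2 - 2*b) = (b - 2)*(b - 1)*(b)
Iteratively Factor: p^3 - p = (p)*(p^2 - 1) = p*(p + 1)*(p - 1)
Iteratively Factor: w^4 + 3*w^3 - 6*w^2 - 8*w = (w - 2)*(w^3 + 5*w^2 + 4*w) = (w - 2)*(w + 4)*(w^2 + w) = (w - 2)*(w + 1)*(w + 4)*(w)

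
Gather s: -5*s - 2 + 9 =7 - 5*s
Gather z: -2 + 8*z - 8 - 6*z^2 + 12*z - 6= -6*z^2 + 20*z - 16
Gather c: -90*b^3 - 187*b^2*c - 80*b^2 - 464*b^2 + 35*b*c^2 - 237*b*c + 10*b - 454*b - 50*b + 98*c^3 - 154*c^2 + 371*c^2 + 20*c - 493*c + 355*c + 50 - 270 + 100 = -90*b^3 - 544*b^2 - 494*b + 98*c^3 + c^2*(35*b + 217) + c*(-187*b^2 - 237*b - 118) - 120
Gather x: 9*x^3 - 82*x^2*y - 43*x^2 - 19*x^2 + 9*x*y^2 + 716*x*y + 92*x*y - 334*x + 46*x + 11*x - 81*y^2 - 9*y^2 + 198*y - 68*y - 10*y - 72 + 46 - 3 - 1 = 9*x^3 + x^2*(-82*y - 62) + x*(9*y^2 + 808*y - 277) - 90*y^2 + 120*y - 30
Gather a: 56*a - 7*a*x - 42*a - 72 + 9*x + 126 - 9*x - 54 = a*(14 - 7*x)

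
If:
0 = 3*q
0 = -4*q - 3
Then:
No Solution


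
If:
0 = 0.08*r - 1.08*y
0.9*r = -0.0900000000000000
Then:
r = -0.10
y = -0.01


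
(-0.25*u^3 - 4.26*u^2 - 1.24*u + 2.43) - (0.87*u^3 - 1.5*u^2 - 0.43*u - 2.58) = -1.12*u^3 - 2.76*u^2 - 0.81*u + 5.01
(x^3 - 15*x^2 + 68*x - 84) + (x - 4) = x^3 - 15*x^2 + 69*x - 88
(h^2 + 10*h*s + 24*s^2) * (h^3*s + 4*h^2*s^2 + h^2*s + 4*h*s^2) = h^5*s + 14*h^4*s^2 + h^4*s + 64*h^3*s^3 + 14*h^3*s^2 + 96*h^2*s^4 + 64*h^2*s^3 + 96*h*s^4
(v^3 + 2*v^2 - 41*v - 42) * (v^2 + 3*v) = v^5 + 5*v^4 - 35*v^3 - 165*v^2 - 126*v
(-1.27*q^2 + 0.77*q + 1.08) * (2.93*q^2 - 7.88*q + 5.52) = -3.7211*q^4 + 12.2637*q^3 - 9.9136*q^2 - 4.26*q + 5.9616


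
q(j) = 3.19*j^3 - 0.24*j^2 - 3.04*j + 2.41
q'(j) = 9.57*j^2 - 0.48*j - 3.04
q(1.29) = 4.94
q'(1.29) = 12.27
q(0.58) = 1.19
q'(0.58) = -0.10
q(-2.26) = -28.77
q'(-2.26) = 46.92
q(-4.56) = -291.19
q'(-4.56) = 198.14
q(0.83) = 1.55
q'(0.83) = 3.15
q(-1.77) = -10.65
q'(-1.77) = 27.79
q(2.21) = 28.95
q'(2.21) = 42.64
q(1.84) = 15.88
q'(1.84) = 28.48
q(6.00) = 664.57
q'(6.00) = 338.60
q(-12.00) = -5507.99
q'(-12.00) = 1380.80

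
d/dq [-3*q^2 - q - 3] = -6*q - 1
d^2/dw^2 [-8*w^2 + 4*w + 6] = -16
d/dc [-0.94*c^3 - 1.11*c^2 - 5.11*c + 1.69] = -2.82*c^2 - 2.22*c - 5.11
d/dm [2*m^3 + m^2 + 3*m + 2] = 6*m^2 + 2*m + 3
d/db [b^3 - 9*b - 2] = 3*b^2 - 9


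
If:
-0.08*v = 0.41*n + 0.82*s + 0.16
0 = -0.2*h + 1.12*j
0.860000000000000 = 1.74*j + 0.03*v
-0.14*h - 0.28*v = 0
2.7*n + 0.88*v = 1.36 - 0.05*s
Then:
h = 2.91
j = 0.52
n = 0.99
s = -0.55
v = -1.45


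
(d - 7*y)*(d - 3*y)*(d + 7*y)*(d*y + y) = d^4*y - 3*d^3*y^2 + d^3*y - 49*d^2*y^3 - 3*d^2*y^2 + 147*d*y^4 - 49*d*y^3 + 147*y^4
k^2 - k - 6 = (k - 3)*(k + 2)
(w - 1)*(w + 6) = w^2 + 5*w - 6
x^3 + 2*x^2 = x^2*(x + 2)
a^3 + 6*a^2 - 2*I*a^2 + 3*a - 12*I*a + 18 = (a + 6)*(a - 3*I)*(a + I)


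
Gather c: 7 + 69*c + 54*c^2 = 54*c^2 + 69*c + 7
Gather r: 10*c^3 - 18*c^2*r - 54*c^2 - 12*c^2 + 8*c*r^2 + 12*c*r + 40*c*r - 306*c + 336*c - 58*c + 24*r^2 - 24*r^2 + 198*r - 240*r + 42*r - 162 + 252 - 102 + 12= 10*c^3 - 66*c^2 + 8*c*r^2 - 28*c + r*(-18*c^2 + 52*c)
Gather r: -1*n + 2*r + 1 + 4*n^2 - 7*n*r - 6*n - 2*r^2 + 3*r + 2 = 4*n^2 - 7*n - 2*r^2 + r*(5 - 7*n) + 3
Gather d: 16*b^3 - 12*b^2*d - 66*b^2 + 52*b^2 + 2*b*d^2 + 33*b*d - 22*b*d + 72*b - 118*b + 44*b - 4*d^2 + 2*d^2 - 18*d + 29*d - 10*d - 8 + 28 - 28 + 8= 16*b^3 - 14*b^2 - 2*b + d^2*(2*b - 2) + d*(-12*b^2 + 11*b + 1)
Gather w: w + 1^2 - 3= w - 2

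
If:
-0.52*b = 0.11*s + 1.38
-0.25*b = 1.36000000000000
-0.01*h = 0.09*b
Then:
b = -5.44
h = 48.96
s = 13.17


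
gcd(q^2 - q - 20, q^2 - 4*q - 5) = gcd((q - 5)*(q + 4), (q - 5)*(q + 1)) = q - 5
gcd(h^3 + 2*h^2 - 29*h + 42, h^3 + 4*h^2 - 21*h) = h^2 + 4*h - 21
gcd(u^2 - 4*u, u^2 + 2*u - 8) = 1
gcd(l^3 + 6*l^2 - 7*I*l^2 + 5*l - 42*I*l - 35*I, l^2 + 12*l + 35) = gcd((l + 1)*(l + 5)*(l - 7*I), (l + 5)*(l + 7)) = l + 5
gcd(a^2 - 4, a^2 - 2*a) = a - 2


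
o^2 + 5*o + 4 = (o + 1)*(o + 4)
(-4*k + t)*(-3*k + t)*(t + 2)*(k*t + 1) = 12*k^3*t^2 + 24*k^3*t - 7*k^2*t^3 - 14*k^2*t^2 + 12*k^2*t + 24*k^2 + k*t^4 + 2*k*t^3 - 7*k*t^2 - 14*k*t + t^3 + 2*t^2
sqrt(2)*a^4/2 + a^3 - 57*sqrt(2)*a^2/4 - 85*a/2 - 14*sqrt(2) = (a - 4*sqrt(2))*(a + sqrt(2))*(a + 7*sqrt(2)/2)*(sqrt(2)*a/2 + 1/2)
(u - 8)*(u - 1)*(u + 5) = u^3 - 4*u^2 - 37*u + 40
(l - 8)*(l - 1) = l^2 - 9*l + 8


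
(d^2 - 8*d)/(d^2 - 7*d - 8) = d/(d + 1)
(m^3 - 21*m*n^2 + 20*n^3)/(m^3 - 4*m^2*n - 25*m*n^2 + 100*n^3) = (m - n)/(m - 5*n)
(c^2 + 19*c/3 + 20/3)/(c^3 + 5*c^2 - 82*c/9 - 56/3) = 3*(c + 5)/(3*c^2 + 11*c - 42)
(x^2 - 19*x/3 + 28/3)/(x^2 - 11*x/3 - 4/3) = (3*x - 7)/(3*x + 1)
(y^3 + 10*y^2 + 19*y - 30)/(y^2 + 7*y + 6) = (y^2 + 4*y - 5)/(y + 1)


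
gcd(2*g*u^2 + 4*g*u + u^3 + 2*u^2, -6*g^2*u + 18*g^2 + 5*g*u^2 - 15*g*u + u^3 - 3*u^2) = 1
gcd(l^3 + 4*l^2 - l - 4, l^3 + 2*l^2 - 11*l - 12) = l^2 + 5*l + 4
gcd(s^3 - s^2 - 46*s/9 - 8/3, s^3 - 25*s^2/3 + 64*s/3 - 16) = s - 3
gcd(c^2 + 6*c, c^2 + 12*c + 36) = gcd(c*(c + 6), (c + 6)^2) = c + 6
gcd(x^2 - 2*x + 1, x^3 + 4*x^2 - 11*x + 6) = x^2 - 2*x + 1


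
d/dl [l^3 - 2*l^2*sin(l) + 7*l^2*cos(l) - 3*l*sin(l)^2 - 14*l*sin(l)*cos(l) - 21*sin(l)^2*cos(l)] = -7*l^2*sin(l) - 2*l^2*cos(l) + 3*l^2 - 4*l*sin(l) - 3*l*sin(2*l) + 14*l*cos(l) - 14*l*cos(2*l) + 21*sin(l)/4 - 7*sin(2*l) - 63*sin(3*l)/4 + 3*cos(2*l)/2 - 3/2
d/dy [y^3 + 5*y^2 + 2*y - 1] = 3*y^2 + 10*y + 2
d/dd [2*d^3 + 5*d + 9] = 6*d^2 + 5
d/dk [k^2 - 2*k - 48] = 2*k - 2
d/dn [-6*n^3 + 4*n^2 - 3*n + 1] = -18*n^2 + 8*n - 3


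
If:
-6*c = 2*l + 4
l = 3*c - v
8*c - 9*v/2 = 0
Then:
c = -9/19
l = -11/19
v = -16/19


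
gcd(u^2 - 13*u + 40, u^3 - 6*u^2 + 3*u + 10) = u - 5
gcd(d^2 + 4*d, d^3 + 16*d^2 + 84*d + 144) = d + 4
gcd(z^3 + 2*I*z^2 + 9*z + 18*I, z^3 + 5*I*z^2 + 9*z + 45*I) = z^2 + 9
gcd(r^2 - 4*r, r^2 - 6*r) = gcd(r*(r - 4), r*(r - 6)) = r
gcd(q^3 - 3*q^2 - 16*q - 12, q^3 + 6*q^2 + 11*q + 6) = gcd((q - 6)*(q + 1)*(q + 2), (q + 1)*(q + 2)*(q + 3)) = q^2 + 3*q + 2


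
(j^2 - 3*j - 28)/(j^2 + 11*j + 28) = (j - 7)/(j + 7)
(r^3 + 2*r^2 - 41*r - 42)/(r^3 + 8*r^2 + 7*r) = (r - 6)/r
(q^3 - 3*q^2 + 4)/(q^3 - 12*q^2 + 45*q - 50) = (q^2 - q - 2)/(q^2 - 10*q + 25)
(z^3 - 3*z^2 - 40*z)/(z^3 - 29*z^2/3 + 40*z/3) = 3*(z + 5)/(3*z - 5)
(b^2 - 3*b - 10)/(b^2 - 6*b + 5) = (b + 2)/(b - 1)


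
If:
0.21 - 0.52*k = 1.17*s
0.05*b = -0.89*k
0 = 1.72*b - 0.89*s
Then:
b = 0.09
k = -0.01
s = 0.18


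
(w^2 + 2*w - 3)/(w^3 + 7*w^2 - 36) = (w - 1)/(w^2 + 4*w - 12)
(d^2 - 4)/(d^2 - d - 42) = (4 - d^2)/(-d^2 + d + 42)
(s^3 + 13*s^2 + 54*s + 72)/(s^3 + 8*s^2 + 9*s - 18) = (s + 4)/(s - 1)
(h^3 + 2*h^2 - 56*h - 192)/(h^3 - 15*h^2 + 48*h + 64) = (h^2 + 10*h + 24)/(h^2 - 7*h - 8)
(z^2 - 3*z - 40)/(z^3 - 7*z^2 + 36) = (z^2 - 3*z - 40)/(z^3 - 7*z^2 + 36)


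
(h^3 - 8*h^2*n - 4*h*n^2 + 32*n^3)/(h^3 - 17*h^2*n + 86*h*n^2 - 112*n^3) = (h + 2*n)/(h - 7*n)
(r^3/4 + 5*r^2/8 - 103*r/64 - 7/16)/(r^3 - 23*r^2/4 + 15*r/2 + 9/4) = (4*r^2 + 9*r - 28)/(16*(r^2 - 6*r + 9))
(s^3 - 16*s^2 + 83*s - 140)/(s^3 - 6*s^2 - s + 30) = (s^2 - 11*s + 28)/(s^2 - s - 6)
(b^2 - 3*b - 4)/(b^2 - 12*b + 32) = (b + 1)/(b - 8)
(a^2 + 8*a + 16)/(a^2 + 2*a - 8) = (a + 4)/(a - 2)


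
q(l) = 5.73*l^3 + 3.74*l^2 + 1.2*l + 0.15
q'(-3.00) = 133.47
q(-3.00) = -124.50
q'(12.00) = 2566.32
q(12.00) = 10454.55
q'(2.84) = 161.09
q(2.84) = 164.98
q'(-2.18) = 66.59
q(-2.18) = -44.06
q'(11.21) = 2245.22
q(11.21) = 8555.41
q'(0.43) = 7.59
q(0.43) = 1.81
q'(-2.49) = 89.15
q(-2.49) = -68.11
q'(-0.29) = 0.48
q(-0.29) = -0.02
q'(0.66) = 13.62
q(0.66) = 4.22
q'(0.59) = 11.60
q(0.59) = 3.34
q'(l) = 17.19*l^2 + 7.48*l + 1.2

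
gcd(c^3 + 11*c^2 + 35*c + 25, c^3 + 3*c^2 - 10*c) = c + 5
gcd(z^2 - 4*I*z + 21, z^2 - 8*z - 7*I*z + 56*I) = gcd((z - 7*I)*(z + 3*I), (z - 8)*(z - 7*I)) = z - 7*I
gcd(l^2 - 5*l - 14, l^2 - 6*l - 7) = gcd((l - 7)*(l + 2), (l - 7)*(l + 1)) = l - 7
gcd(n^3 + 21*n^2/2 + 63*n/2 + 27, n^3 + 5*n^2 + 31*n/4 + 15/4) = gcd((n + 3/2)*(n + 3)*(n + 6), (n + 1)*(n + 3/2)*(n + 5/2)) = n + 3/2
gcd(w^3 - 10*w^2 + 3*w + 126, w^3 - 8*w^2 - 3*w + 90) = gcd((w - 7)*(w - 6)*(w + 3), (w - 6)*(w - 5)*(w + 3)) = w^2 - 3*w - 18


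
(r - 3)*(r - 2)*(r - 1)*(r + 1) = r^4 - 5*r^3 + 5*r^2 + 5*r - 6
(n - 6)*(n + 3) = n^2 - 3*n - 18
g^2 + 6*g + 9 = (g + 3)^2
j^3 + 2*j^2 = j^2*(j + 2)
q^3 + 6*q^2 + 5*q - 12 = (q - 1)*(q + 3)*(q + 4)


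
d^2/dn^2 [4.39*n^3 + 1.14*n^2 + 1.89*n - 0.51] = 26.34*n + 2.28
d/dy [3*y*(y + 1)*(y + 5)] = 9*y^2 + 36*y + 15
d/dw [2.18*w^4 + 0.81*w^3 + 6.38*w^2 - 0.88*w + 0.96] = 8.72*w^3 + 2.43*w^2 + 12.76*w - 0.88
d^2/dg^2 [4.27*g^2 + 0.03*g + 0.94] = 8.54000000000000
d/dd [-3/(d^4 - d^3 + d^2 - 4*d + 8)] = 3*(4*d^3 - 3*d^2 + 2*d - 4)/(d^4 - d^3 + d^2 - 4*d + 8)^2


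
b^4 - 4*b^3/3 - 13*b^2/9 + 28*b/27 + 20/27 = (b - 5/3)*(b - 1)*(b + 2/3)^2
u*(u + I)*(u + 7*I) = u^3 + 8*I*u^2 - 7*u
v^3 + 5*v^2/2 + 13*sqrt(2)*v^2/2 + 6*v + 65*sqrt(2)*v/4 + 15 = (v + 5/2)*(v + sqrt(2)/2)*(v + 6*sqrt(2))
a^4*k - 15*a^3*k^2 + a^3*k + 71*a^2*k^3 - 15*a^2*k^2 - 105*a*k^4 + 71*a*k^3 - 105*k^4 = (a - 7*k)*(a - 5*k)*(a - 3*k)*(a*k + k)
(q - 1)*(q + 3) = q^2 + 2*q - 3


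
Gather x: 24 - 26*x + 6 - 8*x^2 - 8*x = -8*x^2 - 34*x + 30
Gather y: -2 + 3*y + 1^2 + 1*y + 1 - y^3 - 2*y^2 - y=-y^3 - 2*y^2 + 3*y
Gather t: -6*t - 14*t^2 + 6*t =-14*t^2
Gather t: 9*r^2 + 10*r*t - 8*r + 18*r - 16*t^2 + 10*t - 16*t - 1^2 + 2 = 9*r^2 + 10*r - 16*t^2 + t*(10*r - 6) + 1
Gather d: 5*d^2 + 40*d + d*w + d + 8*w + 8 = 5*d^2 + d*(w + 41) + 8*w + 8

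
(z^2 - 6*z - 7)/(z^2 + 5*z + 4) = (z - 7)/(z + 4)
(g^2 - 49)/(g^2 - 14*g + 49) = (g + 7)/(g - 7)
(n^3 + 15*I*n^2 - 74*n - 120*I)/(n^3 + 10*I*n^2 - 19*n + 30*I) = (n + 4*I)/(n - I)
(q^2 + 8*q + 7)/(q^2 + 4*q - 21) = (q + 1)/(q - 3)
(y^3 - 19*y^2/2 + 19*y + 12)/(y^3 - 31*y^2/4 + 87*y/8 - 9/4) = 4*(2*y^2 - 7*y - 4)/(8*y^2 - 14*y + 3)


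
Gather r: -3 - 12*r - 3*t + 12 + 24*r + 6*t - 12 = 12*r + 3*t - 3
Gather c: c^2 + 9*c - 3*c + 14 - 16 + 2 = c^2 + 6*c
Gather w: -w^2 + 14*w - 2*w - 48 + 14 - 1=-w^2 + 12*w - 35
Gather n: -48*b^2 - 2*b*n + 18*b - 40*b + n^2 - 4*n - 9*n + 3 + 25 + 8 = -48*b^2 - 22*b + n^2 + n*(-2*b - 13) + 36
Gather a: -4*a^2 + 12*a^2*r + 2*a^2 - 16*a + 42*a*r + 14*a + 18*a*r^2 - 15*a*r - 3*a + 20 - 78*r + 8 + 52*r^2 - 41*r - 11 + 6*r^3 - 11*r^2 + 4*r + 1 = a^2*(12*r - 2) + a*(18*r^2 + 27*r - 5) + 6*r^3 + 41*r^2 - 115*r + 18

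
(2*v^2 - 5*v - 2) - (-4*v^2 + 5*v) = 6*v^2 - 10*v - 2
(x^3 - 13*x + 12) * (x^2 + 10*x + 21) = x^5 + 10*x^4 + 8*x^3 - 118*x^2 - 153*x + 252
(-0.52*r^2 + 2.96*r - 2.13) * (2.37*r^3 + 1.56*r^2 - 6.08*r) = -1.2324*r^5 + 6.204*r^4 + 2.7311*r^3 - 21.3196*r^2 + 12.9504*r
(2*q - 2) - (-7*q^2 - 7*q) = 7*q^2 + 9*q - 2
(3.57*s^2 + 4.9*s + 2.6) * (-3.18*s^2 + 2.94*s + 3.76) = -11.3526*s^4 - 5.0862*s^3 + 19.5612*s^2 + 26.068*s + 9.776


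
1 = 1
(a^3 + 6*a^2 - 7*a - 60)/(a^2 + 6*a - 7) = (a^3 + 6*a^2 - 7*a - 60)/(a^2 + 6*a - 7)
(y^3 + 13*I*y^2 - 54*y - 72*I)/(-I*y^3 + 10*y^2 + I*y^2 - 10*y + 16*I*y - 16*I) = (I*y^3 - 13*y^2 - 54*I*y + 72)/(y^3 + y^2*(-1 + 10*I) + y*(-16 - 10*I) + 16)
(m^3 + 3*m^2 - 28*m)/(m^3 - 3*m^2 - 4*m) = (m + 7)/(m + 1)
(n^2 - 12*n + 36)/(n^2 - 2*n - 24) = (n - 6)/(n + 4)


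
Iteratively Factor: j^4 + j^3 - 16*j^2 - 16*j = (j)*(j^3 + j^2 - 16*j - 16) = j*(j + 1)*(j^2 - 16) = j*(j + 1)*(j + 4)*(j - 4)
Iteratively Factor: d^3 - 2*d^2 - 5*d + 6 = (d - 3)*(d^2 + d - 2) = (d - 3)*(d + 2)*(d - 1)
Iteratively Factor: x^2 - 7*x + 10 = (x - 2)*(x - 5)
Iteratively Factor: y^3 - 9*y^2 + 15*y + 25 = (y - 5)*(y^2 - 4*y - 5) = (y - 5)^2*(y + 1)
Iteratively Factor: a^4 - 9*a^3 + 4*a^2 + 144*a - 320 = (a - 4)*(a^3 - 5*a^2 - 16*a + 80) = (a - 5)*(a - 4)*(a^2 - 16) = (a - 5)*(a - 4)^2*(a + 4)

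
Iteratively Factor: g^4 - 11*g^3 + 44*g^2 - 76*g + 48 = (g - 2)*(g^3 - 9*g^2 + 26*g - 24) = (g - 2)^2*(g^2 - 7*g + 12) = (g - 4)*(g - 2)^2*(g - 3)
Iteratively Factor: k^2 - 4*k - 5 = (k - 5)*(k + 1)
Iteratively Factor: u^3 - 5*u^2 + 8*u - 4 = (u - 1)*(u^2 - 4*u + 4) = (u - 2)*(u - 1)*(u - 2)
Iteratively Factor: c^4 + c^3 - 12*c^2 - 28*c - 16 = (c + 2)*(c^3 - c^2 - 10*c - 8) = (c - 4)*(c + 2)*(c^2 + 3*c + 2) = (c - 4)*(c + 2)^2*(c + 1)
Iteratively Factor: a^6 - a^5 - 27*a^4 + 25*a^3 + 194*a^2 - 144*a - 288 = (a + 4)*(a^5 - 5*a^4 - 7*a^3 + 53*a^2 - 18*a - 72) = (a - 4)*(a + 4)*(a^4 - a^3 - 11*a^2 + 9*a + 18) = (a - 4)*(a - 3)*(a + 4)*(a^3 + 2*a^2 - 5*a - 6) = (a - 4)*(a - 3)*(a + 1)*(a + 4)*(a^2 + a - 6) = (a - 4)*(a - 3)*(a - 2)*(a + 1)*(a + 4)*(a + 3)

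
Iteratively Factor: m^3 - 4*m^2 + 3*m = (m - 3)*(m^2 - m) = (m - 3)*(m - 1)*(m)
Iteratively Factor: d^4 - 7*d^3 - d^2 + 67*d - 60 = (d - 4)*(d^3 - 3*d^2 - 13*d + 15) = (d - 4)*(d - 1)*(d^2 - 2*d - 15) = (d - 5)*(d - 4)*(d - 1)*(d + 3)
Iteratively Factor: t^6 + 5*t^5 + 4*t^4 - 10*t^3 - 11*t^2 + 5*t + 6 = (t - 1)*(t^5 + 6*t^4 + 10*t^3 - 11*t - 6) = (t - 1)^2*(t^4 + 7*t^3 + 17*t^2 + 17*t + 6) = (t - 1)^2*(t + 1)*(t^3 + 6*t^2 + 11*t + 6) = (t - 1)^2*(t + 1)*(t + 3)*(t^2 + 3*t + 2) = (t - 1)^2*(t + 1)*(t + 2)*(t + 3)*(t + 1)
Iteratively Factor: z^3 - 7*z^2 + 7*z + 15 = (z + 1)*(z^2 - 8*z + 15) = (z - 3)*(z + 1)*(z - 5)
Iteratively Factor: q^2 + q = (q + 1)*(q)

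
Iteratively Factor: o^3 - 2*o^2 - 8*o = (o - 4)*(o^2 + 2*o) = (o - 4)*(o + 2)*(o)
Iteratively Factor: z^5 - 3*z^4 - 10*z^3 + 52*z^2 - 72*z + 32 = (z - 2)*(z^4 - z^3 - 12*z^2 + 28*z - 16) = (z - 2)*(z + 4)*(z^3 - 5*z^2 + 8*z - 4) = (z - 2)^2*(z + 4)*(z^2 - 3*z + 2) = (z - 2)^2*(z - 1)*(z + 4)*(z - 2)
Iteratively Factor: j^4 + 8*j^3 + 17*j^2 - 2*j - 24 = (j + 2)*(j^3 + 6*j^2 + 5*j - 12) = (j - 1)*(j + 2)*(j^2 + 7*j + 12) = (j - 1)*(j + 2)*(j + 3)*(j + 4)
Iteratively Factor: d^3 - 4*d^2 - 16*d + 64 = (d - 4)*(d^2 - 16) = (d - 4)*(d + 4)*(d - 4)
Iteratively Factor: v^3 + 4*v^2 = (v)*(v^2 + 4*v) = v*(v + 4)*(v)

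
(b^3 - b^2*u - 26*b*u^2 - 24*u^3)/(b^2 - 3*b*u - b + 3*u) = (b^3 - b^2*u - 26*b*u^2 - 24*u^3)/(b^2 - 3*b*u - b + 3*u)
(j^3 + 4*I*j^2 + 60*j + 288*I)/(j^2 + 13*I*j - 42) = (j^2 - 2*I*j + 48)/(j + 7*I)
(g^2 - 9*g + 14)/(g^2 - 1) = (g^2 - 9*g + 14)/(g^2 - 1)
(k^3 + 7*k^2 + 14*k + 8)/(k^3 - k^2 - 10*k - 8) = (k + 4)/(k - 4)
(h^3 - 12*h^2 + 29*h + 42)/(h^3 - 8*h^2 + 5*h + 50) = (h^3 - 12*h^2 + 29*h + 42)/(h^3 - 8*h^2 + 5*h + 50)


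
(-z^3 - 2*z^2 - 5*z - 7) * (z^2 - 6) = -z^5 - 2*z^4 + z^3 + 5*z^2 + 30*z + 42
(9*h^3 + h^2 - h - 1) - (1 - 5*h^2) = 9*h^3 + 6*h^2 - h - 2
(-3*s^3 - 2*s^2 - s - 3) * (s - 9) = -3*s^4 + 25*s^3 + 17*s^2 + 6*s + 27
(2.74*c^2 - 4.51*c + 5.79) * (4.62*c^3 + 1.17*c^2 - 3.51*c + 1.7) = 12.6588*c^5 - 17.6304*c^4 + 11.8557*c^3 + 27.2624*c^2 - 27.9899*c + 9.843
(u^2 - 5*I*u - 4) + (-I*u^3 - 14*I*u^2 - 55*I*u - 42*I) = -I*u^3 + u^2 - 14*I*u^2 - 60*I*u - 4 - 42*I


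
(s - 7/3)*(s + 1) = s^2 - 4*s/3 - 7/3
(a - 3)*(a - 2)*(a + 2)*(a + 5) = a^4 + 2*a^3 - 19*a^2 - 8*a + 60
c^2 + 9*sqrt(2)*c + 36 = (c + 3*sqrt(2))*(c + 6*sqrt(2))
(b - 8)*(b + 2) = b^2 - 6*b - 16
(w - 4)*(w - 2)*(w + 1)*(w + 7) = w^4 + 2*w^3 - 33*w^2 + 22*w + 56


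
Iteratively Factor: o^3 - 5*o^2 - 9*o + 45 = (o + 3)*(o^2 - 8*o + 15) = (o - 3)*(o + 3)*(o - 5)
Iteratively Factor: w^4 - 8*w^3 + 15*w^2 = (w)*(w^3 - 8*w^2 + 15*w) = w^2*(w^2 - 8*w + 15) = w^2*(w - 5)*(w - 3)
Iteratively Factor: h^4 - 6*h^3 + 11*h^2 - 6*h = (h - 3)*(h^3 - 3*h^2 + 2*h) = (h - 3)*(h - 1)*(h^2 - 2*h) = h*(h - 3)*(h - 1)*(h - 2)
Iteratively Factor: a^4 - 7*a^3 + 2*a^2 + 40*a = (a - 5)*(a^3 - 2*a^2 - 8*a) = a*(a - 5)*(a^2 - 2*a - 8) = a*(a - 5)*(a + 2)*(a - 4)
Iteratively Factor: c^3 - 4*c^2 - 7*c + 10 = (c + 2)*(c^2 - 6*c + 5) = (c - 1)*(c + 2)*(c - 5)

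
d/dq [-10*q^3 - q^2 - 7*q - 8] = -30*q^2 - 2*q - 7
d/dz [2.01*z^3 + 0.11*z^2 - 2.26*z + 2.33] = 6.03*z^2 + 0.22*z - 2.26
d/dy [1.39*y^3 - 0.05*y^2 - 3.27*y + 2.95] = 4.17*y^2 - 0.1*y - 3.27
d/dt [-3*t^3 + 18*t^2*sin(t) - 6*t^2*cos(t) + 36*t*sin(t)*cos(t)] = 6*t^2*sin(t) + 18*t^2*cos(t) - 9*t^2 + 36*t*sin(t) - 12*t*cos(t) + 36*t*cos(2*t) + 18*sin(2*t)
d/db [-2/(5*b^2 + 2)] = 20*b/(5*b^2 + 2)^2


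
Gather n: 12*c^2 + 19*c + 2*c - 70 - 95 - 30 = 12*c^2 + 21*c - 195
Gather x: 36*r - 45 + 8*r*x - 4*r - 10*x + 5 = 32*r + x*(8*r - 10) - 40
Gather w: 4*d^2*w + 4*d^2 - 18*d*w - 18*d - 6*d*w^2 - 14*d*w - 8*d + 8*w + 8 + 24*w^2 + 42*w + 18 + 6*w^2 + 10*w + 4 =4*d^2 - 26*d + w^2*(30 - 6*d) + w*(4*d^2 - 32*d + 60) + 30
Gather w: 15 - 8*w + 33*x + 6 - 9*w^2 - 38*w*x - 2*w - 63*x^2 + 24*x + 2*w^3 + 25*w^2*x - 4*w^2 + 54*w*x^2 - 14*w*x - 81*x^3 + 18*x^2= 2*w^3 + w^2*(25*x - 13) + w*(54*x^2 - 52*x - 10) - 81*x^3 - 45*x^2 + 57*x + 21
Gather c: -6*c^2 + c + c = -6*c^2 + 2*c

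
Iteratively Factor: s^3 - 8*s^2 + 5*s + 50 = (s + 2)*(s^2 - 10*s + 25) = (s - 5)*(s + 2)*(s - 5)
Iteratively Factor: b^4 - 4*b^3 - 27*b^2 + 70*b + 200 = (b + 2)*(b^3 - 6*b^2 - 15*b + 100) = (b - 5)*(b + 2)*(b^2 - b - 20) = (b - 5)*(b + 2)*(b + 4)*(b - 5)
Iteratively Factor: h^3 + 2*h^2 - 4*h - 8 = (h + 2)*(h^2 - 4) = (h + 2)^2*(h - 2)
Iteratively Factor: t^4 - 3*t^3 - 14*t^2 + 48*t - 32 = (t - 4)*(t^3 + t^2 - 10*t + 8) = (t - 4)*(t - 2)*(t^2 + 3*t - 4) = (t - 4)*(t - 2)*(t - 1)*(t + 4)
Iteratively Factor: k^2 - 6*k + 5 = (k - 1)*(k - 5)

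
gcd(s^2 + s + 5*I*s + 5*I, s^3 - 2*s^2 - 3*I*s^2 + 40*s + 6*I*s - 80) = s + 5*I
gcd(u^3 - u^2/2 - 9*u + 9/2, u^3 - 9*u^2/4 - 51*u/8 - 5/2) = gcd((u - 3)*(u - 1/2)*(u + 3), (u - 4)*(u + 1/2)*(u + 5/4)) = 1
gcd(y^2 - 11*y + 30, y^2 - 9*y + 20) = y - 5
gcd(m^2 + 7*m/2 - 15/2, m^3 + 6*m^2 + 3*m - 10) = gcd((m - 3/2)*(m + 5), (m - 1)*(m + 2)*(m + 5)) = m + 5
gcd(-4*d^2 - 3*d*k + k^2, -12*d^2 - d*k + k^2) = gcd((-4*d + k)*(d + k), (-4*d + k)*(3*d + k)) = 4*d - k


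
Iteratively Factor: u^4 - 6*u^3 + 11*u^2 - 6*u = (u - 1)*(u^3 - 5*u^2 + 6*u) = (u - 3)*(u - 1)*(u^2 - 2*u) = u*(u - 3)*(u - 1)*(u - 2)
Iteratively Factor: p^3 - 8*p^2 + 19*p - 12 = (p - 4)*(p^2 - 4*p + 3) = (p - 4)*(p - 3)*(p - 1)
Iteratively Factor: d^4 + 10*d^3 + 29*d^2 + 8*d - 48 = (d - 1)*(d^3 + 11*d^2 + 40*d + 48) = (d - 1)*(d + 4)*(d^2 + 7*d + 12) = (d - 1)*(d + 4)^2*(d + 3)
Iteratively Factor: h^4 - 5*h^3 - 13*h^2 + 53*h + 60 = (h + 1)*(h^3 - 6*h^2 - 7*h + 60) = (h - 4)*(h + 1)*(h^2 - 2*h - 15) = (h - 5)*(h - 4)*(h + 1)*(h + 3)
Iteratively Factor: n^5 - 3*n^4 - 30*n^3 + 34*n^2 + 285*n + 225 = (n - 5)*(n^4 + 2*n^3 - 20*n^2 - 66*n - 45) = (n - 5)*(n + 3)*(n^3 - n^2 - 17*n - 15) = (n - 5)^2*(n + 3)*(n^2 + 4*n + 3) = (n - 5)^2*(n + 1)*(n + 3)*(n + 3)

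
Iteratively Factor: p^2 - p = (p)*(p - 1)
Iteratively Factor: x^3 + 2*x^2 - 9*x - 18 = (x + 2)*(x^2 - 9) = (x + 2)*(x + 3)*(x - 3)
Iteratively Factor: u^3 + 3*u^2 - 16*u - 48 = (u - 4)*(u^2 + 7*u + 12) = (u - 4)*(u + 4)*(u + 3)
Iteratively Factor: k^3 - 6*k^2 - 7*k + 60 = (k + 3)*(k^2 - 9*k + 20) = (k - 5)*(k + 3)*(k - 4)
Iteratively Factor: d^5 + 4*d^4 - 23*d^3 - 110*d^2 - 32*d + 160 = (d + 4)*(d^4 - 23*d^2 - 18*d + 40) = (d + 2)*(d + 4)*(d^3 - 2*d^2 - 19*d + 20) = (d + 2)*(d + 4)^2*(d^2 - 6*d + 5) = (d - 5)*(d + 2)*(d + 4)^2*(d - 1)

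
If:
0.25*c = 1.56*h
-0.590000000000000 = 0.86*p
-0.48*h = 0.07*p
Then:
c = 0.62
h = 0.10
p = -0.69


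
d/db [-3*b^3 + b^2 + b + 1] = -9*b^2 + 2*b + 1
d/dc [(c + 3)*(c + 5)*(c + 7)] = 3*c^2 + 30*c + 71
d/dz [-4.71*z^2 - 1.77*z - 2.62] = -9.42*z - 1.77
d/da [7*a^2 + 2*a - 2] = 14*a + 2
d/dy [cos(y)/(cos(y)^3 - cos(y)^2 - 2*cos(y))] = (2*cos(y) - 1)*sin(y)/(sin(y)^2 + cos(y) + 1)^2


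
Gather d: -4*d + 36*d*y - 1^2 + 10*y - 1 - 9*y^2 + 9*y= d*(36*y - 4) - 9*y^2 + 19*y - 2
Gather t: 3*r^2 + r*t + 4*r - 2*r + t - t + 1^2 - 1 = 3*r^2 + r*t + 2*r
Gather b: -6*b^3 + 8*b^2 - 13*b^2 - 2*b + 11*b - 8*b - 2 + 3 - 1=-6*b^3 - 5*b^2 + b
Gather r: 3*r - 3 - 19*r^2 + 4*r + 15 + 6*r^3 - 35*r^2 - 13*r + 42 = 6*r^3 - 54*r^2 - 6*r + 54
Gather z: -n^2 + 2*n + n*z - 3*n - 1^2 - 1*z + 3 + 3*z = -n^2 - n + z*(n + 2) + 2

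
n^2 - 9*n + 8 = (n - 8)*(n - 1)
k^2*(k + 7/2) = k^3 + 7*k^2/2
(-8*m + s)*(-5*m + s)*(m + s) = 40*m^3 + 27*m^2*s - 12*m*s^2 + s^3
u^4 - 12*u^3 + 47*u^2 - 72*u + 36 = (u - 6)*(u - 3)*(u - 2)*(u - 1)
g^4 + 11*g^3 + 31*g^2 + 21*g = g*(g + 1)*(g + 3)*(g + 7)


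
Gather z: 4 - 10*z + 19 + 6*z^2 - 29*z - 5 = 6*z^2 - 39*z + 18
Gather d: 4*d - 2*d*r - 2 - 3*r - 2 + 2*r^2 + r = d*(4 - 2*r) + 2*r^2 - 2*r - 4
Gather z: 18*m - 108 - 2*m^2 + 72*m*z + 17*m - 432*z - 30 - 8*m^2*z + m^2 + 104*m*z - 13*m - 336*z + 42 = -m^2 + 22*m + z*(-8*m^2 + 176*m - 768) - 96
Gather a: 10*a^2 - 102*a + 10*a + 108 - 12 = 10*a^2 - 92*a + 96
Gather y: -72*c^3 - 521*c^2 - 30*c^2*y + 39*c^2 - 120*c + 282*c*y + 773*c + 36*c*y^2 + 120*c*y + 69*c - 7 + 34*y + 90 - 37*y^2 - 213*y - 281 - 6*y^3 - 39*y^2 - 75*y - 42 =-72*c^3 - 482*c^2 + 722*c - 6*y^3 + y^2*(36*c - 76) + y*(-30*c^2 + 402*c - 254) - 240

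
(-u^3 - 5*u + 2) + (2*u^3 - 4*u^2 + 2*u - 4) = u^3 - 4*u^2 - 3*u - 2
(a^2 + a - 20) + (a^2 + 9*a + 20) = 2*a^2 + 10*a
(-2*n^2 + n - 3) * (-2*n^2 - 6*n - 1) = 4*n^4 + 10*n^3 + 2*n^2 + 17*n + 3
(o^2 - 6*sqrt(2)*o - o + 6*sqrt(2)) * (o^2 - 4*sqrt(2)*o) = o^4 - 10*sqrt(2)*o^3 - o^3 + 10*sqrt(2)*o^2 + 48*o^2 - 48*o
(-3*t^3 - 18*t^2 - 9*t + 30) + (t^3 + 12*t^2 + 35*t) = -2*t^3 - 6*t^2 + 26*t + 30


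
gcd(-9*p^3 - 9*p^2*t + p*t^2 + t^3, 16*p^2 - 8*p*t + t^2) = 1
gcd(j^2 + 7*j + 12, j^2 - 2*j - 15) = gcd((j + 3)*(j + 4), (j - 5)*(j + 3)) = j + 3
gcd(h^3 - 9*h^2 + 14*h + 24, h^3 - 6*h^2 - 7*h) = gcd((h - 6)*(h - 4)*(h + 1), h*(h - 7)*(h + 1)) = h + 1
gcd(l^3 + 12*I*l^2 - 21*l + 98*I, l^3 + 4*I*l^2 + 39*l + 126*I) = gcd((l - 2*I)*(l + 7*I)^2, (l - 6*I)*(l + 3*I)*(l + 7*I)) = l + 7*I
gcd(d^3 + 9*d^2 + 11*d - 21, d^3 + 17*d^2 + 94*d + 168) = d + 7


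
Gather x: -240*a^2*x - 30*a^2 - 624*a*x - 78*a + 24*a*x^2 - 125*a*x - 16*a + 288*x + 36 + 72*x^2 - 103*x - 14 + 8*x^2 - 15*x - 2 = -30*a^2 - 94*a + x^2*(24*a + 80) + x*(-240*a^2 - 749*a + 170) + 20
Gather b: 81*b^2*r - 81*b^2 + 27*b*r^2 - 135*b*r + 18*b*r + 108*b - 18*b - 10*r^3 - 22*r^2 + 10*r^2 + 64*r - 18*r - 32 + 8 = b^2*(81*r - 81) + b*(27*r^2 - 117*r + 90) - 10*r^3 - 12*r^2 + 46*r - 24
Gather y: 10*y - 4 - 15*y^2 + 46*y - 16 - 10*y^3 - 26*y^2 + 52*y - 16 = -10*y^3 - 41*y^2 + 108*y - 36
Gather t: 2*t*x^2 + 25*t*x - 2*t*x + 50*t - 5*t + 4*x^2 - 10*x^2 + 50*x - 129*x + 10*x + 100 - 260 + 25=t*(2*x^2 + 23*x + 45) - 6*x^2 - 69*x - 135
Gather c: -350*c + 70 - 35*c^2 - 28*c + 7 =-35*c^2 - 378*c + 77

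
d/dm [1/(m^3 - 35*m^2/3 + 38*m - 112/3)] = 3*(-9*m^2 + 70*m - 114)/(3*m^3 - 35*m^2 + 114*m - 112)^2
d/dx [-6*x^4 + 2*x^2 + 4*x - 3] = -24*x^3 + 4*x + 4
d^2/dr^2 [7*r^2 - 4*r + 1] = 14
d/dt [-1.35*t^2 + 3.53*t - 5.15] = 3.53 - 2.7*t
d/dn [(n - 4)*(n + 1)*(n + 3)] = 3*n^2 - 13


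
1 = 1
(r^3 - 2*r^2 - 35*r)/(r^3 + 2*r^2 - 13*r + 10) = r*(r - 7)/(r^2 - 3*r + 2)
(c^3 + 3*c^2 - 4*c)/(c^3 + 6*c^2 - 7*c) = (c + 4)/(c + 7)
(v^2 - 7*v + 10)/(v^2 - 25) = (v - 2)/(v + 5)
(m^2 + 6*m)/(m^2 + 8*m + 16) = m*(m + 6)/(m^2 + 8*m + 16)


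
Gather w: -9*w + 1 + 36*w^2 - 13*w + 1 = 36*w^2 - 22*w + 2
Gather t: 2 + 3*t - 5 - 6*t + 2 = -3*t - 1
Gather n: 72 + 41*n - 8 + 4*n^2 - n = 4*n^2 + 40*n + 64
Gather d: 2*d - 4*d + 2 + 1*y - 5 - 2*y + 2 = -2*d - y - 1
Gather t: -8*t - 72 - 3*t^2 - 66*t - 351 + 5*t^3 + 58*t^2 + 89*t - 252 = 5*t^3 + 55*t^2 + 15*t - 675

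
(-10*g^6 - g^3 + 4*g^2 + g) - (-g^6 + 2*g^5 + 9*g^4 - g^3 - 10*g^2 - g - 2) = -9*g^6 - 2*g^5 - 9*g^4 + 14*g^2 + 2*g + 2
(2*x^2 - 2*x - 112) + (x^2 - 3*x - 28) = 3*x^2 - 5*x - 140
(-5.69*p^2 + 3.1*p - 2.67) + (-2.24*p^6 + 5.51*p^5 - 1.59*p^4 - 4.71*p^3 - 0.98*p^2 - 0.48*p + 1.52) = -2.24*p^6 + 5.51*p^5 - 1.59*p^4 - 4.71*p^3 - 6.67*p^2 + 2.62*p - 1.15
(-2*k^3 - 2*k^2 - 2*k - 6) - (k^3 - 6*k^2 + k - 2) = -3*k^3 + 4*k^2 - 3*k - 4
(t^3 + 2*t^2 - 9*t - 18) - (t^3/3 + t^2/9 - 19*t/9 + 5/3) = 2*t^3/3 + 17*t^2/9 - 62*t/9 - 59/3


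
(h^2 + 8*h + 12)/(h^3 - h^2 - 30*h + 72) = (h + 2)/(h^2 - 7*h + 12)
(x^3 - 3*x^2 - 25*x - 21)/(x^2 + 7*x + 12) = (x^2 - 6*x - 7)/(x + 4)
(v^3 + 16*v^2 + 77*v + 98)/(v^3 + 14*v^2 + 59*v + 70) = (v + 7)/(v + 5)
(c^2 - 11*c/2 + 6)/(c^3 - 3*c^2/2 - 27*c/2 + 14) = (2*c - 3)/(2*c^2 + 5*c - 7)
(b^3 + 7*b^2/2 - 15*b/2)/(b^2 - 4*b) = (2*b^2 + 7*b - 15)/(2*(b - 4))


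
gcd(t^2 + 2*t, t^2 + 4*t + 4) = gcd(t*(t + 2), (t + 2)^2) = t + 2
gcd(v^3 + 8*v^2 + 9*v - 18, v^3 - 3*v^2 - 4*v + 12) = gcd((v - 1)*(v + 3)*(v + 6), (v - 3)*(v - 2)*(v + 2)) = 1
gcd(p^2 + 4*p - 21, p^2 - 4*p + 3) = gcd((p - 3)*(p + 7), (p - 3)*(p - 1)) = p - 3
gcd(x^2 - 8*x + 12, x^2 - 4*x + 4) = x - 2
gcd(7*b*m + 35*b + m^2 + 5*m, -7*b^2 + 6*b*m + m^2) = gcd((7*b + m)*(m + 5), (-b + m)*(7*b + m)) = 7*b + m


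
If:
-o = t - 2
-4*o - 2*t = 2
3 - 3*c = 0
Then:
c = 1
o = -3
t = 5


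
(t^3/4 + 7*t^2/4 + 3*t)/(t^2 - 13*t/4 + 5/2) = t*(t^2 + 7*t + 12)/(4*t^2 - 13*t + 10)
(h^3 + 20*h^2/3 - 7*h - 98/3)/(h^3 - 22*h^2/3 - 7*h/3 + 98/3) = (h + 7)/(h - 7)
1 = 1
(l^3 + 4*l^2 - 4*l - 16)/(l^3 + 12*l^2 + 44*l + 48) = (l - 2)/(l + 6)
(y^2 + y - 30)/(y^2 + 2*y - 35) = (y + 6)/(y + 7)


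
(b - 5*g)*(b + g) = b^2 - 4*b*g - 5*g^2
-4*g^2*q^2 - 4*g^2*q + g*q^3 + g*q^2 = q*(-4*g + q)*(g*q + g)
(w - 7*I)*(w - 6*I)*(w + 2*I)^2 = w^4 - 9*I*w^3 + 6*w^2 - 116*I*w + 168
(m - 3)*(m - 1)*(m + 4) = m^3 - 13*m + 12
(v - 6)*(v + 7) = v^2 + v - 42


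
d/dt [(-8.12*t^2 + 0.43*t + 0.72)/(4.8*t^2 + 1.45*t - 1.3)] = (-13.838*t^2 + 14.2*t - 1.603)/(23.04*t^4 + 13.92*t^3 - 10.3775*t^2 - 3.77*t + 1.69)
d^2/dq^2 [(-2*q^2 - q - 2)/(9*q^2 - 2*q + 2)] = 2*(-117*q^3 - 378*q^2 + 162*q + 16)/(729*q^6 - 486*q^5 + 594*q^4 - 224*q^3 + 132*q^2 - 24*q + 8)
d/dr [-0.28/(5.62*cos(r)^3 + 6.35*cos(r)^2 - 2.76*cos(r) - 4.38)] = (-4.7208*cos(r)^2 - 3.556*cos(r) + 0.7728)*sin(r)/(5.62*cos(r)^3 + 6.35*cos(r)^2 - 2.76*cos(r) - 4.38)^2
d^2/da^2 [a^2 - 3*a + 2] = 2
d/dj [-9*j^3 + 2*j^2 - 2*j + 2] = -27*j^2 + 4*j - 2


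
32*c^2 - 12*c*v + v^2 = (-8*c + v)*(-4*c + v)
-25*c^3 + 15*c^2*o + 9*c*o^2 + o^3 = (-c + o)*(5*c + o)^2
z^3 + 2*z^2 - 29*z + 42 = (z - 3)*(z - 2)*(z + 7)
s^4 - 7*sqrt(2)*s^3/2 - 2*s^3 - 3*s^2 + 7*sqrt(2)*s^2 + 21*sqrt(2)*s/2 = s*(s - 3)*(s + 1)*(s - 7*sqrt(2)/2)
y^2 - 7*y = y*(y - 7)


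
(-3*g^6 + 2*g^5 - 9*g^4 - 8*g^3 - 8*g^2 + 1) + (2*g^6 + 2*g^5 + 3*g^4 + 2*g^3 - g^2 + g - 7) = -g^6 + 4*g^5 - 6*g^4 - 6*g^3 - 9*g^2 + g - 6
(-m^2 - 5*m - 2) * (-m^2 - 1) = m^4 + 5*m^3 + 3*m^2 + 5*m + 2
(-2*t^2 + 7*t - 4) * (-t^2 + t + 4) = 2*t^4 - 9*t^3 + 3*t^2 + 24*t - 16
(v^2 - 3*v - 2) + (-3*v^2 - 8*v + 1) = -2*v^2 - 11*v - 1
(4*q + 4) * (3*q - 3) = 12*q^2 - 12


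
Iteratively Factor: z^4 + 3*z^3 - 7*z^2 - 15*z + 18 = (z - 2)*(z^3 + 5*z^2 + 3*z - 9) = (z - 2)*(z + 3)*(z^2 + 2*z - 3) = (z - 2)*(z - 1)*(z + 3)*(z + 3)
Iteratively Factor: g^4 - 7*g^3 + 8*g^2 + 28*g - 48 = (g - 2)*(g^3 - 5*g^2 - 2*g + 24) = (g - 4)*(g - 2)*(g^2 - g - 6) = (g - 4)*(g - 2)*(g + 2)*(g - 3)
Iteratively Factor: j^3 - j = (j)*(j^2 - 1) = j*(j + 1)*(j - 1)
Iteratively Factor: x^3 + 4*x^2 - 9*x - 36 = (x + 3)*(x^2 + x - 12) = (x + 3)*(x + 4)*(x - 3)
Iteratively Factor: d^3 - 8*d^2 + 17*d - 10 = (d - 2)*(d^2 - 6*d + 5) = (d - 2)*(d - 1)*(d - 5)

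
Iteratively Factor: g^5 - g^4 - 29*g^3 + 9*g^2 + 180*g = (g + 3)*(g^4 - 4*g^3 - 17*g^2 + 60*g) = (g + 3)*(g + 4)*(g^3 - 8*g^2 + 15*g) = (g - 3)*(g + 3)*(g + 4)*(g^2 - 5*g) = g*(g - 3)*(g + 3)*(g + 4)*(g - 5)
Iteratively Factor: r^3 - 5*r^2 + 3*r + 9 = (r - 3)*(r^2 - 2*r - 3) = (r - 3)*(r + 1)*(r - 3)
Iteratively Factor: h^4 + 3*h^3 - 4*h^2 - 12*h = (h + 2)*(h^3 + h^2 - 6*h) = (h - 2)*(h + 2)*(h^2 + 3*h) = h*(h - 2)*(h + 2)*(h + 3)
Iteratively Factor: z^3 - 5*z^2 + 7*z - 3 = (z - 3)*(z^2 - 2*z + 1) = (z - 3)*(z - 1)*(z - 1)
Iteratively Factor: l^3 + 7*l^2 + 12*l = (l + 4)*(l^2 + 3*l) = l*(l + 4)*(l + 3)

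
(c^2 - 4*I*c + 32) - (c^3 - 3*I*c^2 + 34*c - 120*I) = -c^3 + c^2 + 3*I*c^2 - 34*c - 4*I*c + 32 + 120*I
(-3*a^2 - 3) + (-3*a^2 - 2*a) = -6*a^2 - 2*a - 3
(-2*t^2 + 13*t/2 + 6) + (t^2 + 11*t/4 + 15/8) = -t^2 + 37*t/4 + 63/8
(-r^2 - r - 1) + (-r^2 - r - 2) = -2*r^2 - 2*r - 3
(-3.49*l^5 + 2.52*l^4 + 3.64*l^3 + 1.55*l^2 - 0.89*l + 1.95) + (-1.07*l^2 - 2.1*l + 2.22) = -3.49*l^5 + 2.52*l^4 + 3.64*l^3 + 0.48*l^2 - 2.99*l + 4.17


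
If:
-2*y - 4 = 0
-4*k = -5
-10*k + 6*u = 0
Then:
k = 5/4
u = 25/12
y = -2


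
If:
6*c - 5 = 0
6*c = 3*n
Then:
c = 5/6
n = 5/3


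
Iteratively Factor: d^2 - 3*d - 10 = (d + 2)*(d - 5)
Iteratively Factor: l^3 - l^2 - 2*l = (l + 1)*(l^2 - 2*l) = l*(l + 1)*(l - 2)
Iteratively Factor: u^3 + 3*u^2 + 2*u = (u + 2)*(u^2 + u) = (u + 1)*(u + 2)*(u)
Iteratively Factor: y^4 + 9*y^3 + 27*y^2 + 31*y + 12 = (y + 1)*(y^3 + 8*y^2 + 19*y + 12) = (y + 1)*(y + 3)*(y^2 + 5*y + 4) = (y + 1)^2*(y + 3)*(y + 4)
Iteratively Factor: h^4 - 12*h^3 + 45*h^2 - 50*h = (h)*(h^3 - 12*h^2 + 45*h - 50) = h*(h - 5)*(h^2 - 7*h + 10) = h*(h - 5)*(h - 2)*(h - 5)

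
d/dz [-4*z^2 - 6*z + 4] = -8*z - 6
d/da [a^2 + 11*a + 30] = 2*a + 11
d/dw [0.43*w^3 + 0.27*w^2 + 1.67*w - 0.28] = 1.29*w^2 + 0.54*w + 1.67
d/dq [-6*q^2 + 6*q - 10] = 6 - 12*q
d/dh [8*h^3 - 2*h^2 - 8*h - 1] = 24*h^2 - 4*h - 8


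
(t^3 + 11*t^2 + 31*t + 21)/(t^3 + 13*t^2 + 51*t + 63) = (t + 1)/(t + 3)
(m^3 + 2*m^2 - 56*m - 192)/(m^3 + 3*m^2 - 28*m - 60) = (m^2 - 4*m - 32)/(m^2 - 3*m - 10)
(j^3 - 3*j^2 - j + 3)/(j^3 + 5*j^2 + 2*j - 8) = (j^2 - 2*j - 3)/(j^2 + 6*j + 8)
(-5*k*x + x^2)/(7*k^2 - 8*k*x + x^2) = x*(-5*k + x)/(7*k^2 - 8*k*x + x^2)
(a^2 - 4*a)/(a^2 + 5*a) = (a - 4)/(a + 5)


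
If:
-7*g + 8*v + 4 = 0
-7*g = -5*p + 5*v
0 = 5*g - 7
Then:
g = 7/5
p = 537/200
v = 29/40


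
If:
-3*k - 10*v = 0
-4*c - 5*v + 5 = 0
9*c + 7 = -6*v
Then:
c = -65/21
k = -730/63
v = 73/21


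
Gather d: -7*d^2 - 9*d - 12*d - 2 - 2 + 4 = -7*d^2 - 21*d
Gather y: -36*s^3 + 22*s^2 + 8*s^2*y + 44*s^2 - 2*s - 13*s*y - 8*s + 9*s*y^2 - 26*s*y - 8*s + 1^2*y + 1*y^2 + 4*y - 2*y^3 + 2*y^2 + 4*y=-36*s^3 + 66*s^2 - 18*s - 2*y^3 + y^2*(9*s + 3) + y*(8*s^2 - 39*s + 9)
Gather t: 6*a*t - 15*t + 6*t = t*(6*a - 9)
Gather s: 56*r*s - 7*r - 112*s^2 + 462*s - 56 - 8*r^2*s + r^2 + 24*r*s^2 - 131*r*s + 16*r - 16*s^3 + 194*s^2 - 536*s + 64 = r^2 + 9*r - 16*s^3 + s^2*(24*r + 82) + s*(-8*r^2 - 75*r - 74) + 8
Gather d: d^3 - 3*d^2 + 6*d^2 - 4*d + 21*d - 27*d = d^3 + 3*d^2 - 10*d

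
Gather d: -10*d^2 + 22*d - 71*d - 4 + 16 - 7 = -10*d^2 - 49*d + 5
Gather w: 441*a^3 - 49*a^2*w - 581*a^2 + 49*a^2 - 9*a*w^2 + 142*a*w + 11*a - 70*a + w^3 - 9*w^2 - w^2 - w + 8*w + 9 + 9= 441*a^3 - 532*a^2 - 59*a + w^3 + w^2*(-9*a - 10) + w*(-49*a^2 + 142*a + 7) + 18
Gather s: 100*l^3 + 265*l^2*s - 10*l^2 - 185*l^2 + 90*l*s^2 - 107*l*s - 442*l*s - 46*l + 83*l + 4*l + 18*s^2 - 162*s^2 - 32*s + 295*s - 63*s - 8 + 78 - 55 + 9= 100*l^3 - 195*l^2 + 41*l + s^2*(90*l - 144) + s*(265*l^2 - 549*l + 200) + 24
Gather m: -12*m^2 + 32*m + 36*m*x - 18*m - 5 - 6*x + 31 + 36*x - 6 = -12*m^2 + m*(36*x + 14) + 30*x + 20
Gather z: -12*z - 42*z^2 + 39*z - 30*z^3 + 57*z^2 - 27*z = -30*z^3 + 15*z^2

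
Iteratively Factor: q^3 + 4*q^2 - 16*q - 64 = (q - 4)*(q^2 + 8*q + 16) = (q - 4)*(q + 4)*(q + 4)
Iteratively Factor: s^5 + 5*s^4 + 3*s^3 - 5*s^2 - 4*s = (s + 4)*(s^4 + s^3 - s^2 - s) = (s + 1)*(s + 4)*(s^3 - s) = (s + 1)^2*(s + 4)*(s^2 - s) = s*(s + 1)^2*(s + 4)*(s - 1)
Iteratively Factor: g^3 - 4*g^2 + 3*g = (g)*(g^2 - 4*g + 3) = g*(g - 1)*(g - 3)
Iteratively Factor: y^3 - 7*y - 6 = (y + 1)*(y^2 - y - 6) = (y + 1)*(y + 2)*(y - 3)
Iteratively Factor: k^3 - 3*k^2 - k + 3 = (k - 1)*(k^2 - 2*k - 3) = (k - 1)*(k + 1)*(k - 3)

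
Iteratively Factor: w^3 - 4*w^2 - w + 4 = (w + 1)*(w^2 - 5*w + 4) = (w - 1)*(w + 1)*(w - 4)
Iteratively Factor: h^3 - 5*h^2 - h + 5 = (h - 1)*(h^2 - 4*h - 5) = (h - 5)*(h - 1)*(h + 1)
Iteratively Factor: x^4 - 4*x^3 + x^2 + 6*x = (x)*(x^3 - 4*x^2 + x + 6) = x*(x - 3)*(x^2 - x - 2) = x*(x - 3)*(x - 2)*(x + 1)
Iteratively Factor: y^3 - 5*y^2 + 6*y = (y - 3)*(y^2 - 2*y) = (y - 3)*(y - 2)*(y)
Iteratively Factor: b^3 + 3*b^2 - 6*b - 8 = (b + 1)*(b^2 + 2*b - 8) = (b + 1)*(b + 4)*(b - 2)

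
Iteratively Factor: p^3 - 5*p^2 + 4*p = (p - 4)*(p^2 - p) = (p - 4)*(p - 1)*(p)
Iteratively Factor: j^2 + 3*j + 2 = (j + 2)*(j + 1)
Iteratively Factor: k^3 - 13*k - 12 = (k + 1)*(k^2 - k - 12) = (k + 1)*(k + 3)*(k - 4)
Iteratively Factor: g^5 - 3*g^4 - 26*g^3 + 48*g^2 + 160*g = (g + 4)*(g^4 - 7*g^3 + 2*g^2 + 40*g) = g*(g + 4)*(g^3 - 7*g^2 + 2*g + 40) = g*(g - 5)*(g + 4)*(g^2 - 2*g - 8) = g*(g - 5)*(g + 2)*(g + 4)*(g - 4)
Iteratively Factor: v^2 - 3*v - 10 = (v + 2)*(v - 5)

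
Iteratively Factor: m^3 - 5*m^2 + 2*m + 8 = (m + 1)*(m^2 - 6*m + 8) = (m - 2)*(m + 1)*(m - 4)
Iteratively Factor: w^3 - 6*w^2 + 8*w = (w - 4)*(w^2 - 2*w) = (w - 4)*(w - 2)*(w)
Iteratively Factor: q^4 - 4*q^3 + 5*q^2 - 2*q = (q - 2)*(q^3 - 2*q^2 + q) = (q - 2)*(q - 1)*(q^2 - q) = q*(q - 2)*(q - 1)*(q - 1)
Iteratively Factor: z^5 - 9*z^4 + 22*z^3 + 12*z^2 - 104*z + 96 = (z - 4)*(z^4 - 5*z^3 + 2*z^2 + 20*z - 24) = (z - 4)*(z + 2)*(z^3 - 7*z^2 + 16*z - 12) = (z - 4)*(z - 2)*(z + 2)*(z^2 - 5*z + 6) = (z - 4)*(z - 2)^2*(z + 2)*(z - 3)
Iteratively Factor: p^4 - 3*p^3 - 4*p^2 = (p - 4)*(p^3 + p^2) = (p - 4)*(p + 1)*(p^2) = p*(p - 4)*(p + 1)*(p)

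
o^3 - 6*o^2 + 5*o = o*(o - 5)*(o - 1)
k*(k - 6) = k^2 - 6*k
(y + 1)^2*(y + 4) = y^3 + 6*y^2 + 9*y + 4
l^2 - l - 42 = (l - 7)*(l + 6)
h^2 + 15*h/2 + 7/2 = (h + 1/2)*(h + 7)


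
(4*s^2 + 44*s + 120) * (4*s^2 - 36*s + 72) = 16*s^4 + 32*s^3 - 816*s^2 - 1152*s + 8640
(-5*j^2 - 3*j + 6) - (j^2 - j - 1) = -6*j^2 - 2*j + 7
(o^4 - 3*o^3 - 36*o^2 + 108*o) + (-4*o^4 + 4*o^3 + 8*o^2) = -3*o^4 + o^3 - 28*o^2 + 108*o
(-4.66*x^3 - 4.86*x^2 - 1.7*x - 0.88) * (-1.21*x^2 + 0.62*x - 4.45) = 5.6386*x^5 + 2.9914*x^4 + 19.7808*x^3 + 21.6378*x^2 + 7.0194*x + 3.916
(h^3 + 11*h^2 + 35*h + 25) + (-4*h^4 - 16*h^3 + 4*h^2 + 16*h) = -4*h^4 - 15*h^3 + 15*h^2 + 51*h + 25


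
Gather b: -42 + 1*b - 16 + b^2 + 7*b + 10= b^2 + 8*b - 48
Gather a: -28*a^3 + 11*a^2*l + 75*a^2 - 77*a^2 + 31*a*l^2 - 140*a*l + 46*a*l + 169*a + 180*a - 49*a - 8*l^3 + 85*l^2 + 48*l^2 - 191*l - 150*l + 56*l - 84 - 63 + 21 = -28*a^3 + a^2*(11*l - 2) + a*(31*l^2 - 94*l + 300) - 8*l^3 + 133*l^2 - 285*l - 126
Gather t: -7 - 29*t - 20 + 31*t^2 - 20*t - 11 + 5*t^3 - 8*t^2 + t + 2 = 5*t^3 + 23*t^2 - 48*t - 36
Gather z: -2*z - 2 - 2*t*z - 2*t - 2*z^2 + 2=-2*t - 2*z^2 + z*(-2*t - 2)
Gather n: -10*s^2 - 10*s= -10*s^2 - 10*s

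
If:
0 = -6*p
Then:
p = 0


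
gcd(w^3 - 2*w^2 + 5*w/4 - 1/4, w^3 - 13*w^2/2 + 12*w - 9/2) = w - 1/2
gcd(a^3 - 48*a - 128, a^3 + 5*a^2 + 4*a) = a + 4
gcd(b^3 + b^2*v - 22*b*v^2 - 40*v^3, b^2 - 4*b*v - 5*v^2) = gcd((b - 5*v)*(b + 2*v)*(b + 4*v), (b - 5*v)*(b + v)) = -b + 5*v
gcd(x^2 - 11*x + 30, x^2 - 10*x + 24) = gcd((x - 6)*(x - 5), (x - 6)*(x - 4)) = x - 6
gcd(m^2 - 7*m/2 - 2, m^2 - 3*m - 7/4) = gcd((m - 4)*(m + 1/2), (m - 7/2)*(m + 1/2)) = m + 1/2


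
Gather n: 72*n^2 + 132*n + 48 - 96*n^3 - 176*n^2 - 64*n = -96*n^3 - 104*n^2 + 68*n + 48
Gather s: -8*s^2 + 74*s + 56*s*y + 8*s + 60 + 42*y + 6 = -8*s^2 + s*(56*y + 82) + 42*y + 66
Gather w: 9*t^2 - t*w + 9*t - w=9*t^2 + 9*t + w*(-t - 1)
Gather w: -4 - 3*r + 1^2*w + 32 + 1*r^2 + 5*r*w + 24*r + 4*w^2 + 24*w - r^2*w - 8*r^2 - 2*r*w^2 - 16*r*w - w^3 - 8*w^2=-7*r^2 + 21*r - w^3 + w^2*(-2*r - 4) + w*(-r^2 - 11*r + 25) + 28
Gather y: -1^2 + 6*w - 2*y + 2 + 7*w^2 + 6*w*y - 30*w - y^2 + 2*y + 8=7*w^2 + 6*w*y - 24*w - y^2 + 9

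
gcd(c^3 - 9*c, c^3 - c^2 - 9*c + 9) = c^2 - 9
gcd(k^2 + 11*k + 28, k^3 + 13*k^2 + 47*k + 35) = k + 7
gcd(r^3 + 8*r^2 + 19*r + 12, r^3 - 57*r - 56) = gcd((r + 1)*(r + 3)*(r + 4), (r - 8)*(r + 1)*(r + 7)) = r + 1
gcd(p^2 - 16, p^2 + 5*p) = 1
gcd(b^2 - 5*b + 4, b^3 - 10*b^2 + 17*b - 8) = b - 1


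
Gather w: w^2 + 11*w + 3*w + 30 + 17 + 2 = w^2 + 14*w + 49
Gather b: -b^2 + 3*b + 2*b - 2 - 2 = -b^2 + 5*b - 4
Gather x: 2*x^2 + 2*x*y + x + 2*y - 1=2*x^2 + x*(2*y + 1) + 2*y - 1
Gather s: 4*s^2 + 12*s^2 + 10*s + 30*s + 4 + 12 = 16*s^2 + 40*s + 16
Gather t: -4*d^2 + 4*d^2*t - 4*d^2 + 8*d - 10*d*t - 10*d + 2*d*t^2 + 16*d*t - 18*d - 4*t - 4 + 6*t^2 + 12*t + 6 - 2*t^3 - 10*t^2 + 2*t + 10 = -8*d^2 - 20*d - 2*t^3 + t^2*(2*d - 4) + t*(4*d^2 + 6*d + 10) + 12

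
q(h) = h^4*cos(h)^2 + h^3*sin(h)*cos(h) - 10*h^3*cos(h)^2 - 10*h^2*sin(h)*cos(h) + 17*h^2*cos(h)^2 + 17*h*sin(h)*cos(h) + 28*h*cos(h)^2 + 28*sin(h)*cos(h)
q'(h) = -2*h^4*sin(h)*cos(h) - h^3*sin(h)^2 + 20*h^3*sin(h)*cos(h) + 5*h^3*cos(h)^2 + 10*h^2*sin(h)^2 - 31*h^2*sin(h)*cos(h) - 40*h^2*cos(h)^2 - 17*h*sin(h)^2 - 76*h*sin(h)*cos(h) + 51*h*cos(h)^2 - 28*sin(h)^2 + 17*sin(h)*cos(h) + 56*cos(h)^2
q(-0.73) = -8.91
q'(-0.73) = -30.54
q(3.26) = 39.28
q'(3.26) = -40.30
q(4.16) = -3.73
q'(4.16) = -13.62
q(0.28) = 16.77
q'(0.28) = 58.00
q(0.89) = 30.23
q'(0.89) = -23.17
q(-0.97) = -0.92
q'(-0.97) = -31.57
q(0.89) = 30.23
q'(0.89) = -23.17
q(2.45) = 23.41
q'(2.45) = 64.07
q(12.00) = 4207.99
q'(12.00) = 7932.96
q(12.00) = 4207.99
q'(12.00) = 7932.96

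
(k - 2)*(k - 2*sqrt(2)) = k^2 - 2*sqrt(2)*k - 2*k + 4*sqrt(2)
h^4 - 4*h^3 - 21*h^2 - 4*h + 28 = (h - 7)*(h - 1)*(h + 2)^2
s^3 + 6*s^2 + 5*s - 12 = (s - 1)*(s + 3)*(s + 4)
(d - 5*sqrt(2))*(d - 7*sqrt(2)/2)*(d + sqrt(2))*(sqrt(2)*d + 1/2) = sqrt(2)*d^4 - 29*d^3/2 + 57*sqrt(2)*d^2/4 + 79*d + 35*sqrt(2)/2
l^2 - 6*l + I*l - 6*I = (l - 6)*(l + I)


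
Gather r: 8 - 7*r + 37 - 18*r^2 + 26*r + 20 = -18*r^2 + 19*r + 65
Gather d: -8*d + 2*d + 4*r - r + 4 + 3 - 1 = -6*d + 3*r + 6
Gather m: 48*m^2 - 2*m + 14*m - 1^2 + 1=48*m^2 + 12*m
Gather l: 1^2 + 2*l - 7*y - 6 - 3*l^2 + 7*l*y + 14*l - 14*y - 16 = -3*l^2 + l*(7*y + 16) - 21*y - 21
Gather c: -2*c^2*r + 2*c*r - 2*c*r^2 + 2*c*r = -2*c^2*r + c*(-2*r^2 + 4*r)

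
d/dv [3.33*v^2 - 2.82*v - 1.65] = 6.66*v - 2.82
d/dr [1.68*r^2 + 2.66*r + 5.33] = 3.36*r + 2.66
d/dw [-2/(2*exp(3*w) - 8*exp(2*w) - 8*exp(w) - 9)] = (12*exp(2*w) - 32*exp(w) - 16)*exp(w)/(-2*exp(3*w) + 8*exp(2*w) + 8*exp(w) + 9)^2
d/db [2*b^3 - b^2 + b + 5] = 6*b^2 - 2*b + 1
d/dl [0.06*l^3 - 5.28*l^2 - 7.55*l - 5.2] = 0.18*l^2 - 10.56*l - 7.55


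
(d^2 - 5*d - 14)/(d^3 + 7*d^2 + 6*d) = (d^2 - 5*d - 14)/(d*(d^2 + 7*d + 6))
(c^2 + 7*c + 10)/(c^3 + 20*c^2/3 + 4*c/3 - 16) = 3*(c + 5)/(3*c^2 + 14*c - 24)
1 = 1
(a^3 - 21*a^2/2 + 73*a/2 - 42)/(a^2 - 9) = (a^2 - 15*a/2 + 14)/(a + 3)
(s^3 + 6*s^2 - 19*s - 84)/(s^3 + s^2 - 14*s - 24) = (s + 7)/(s + 2)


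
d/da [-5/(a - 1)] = 5/(a - 1)^2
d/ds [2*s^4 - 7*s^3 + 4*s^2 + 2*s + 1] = 8*s^3 - 21*s^2 + 8*s + 2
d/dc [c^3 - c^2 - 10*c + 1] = 3*c^2 - 2*c - 10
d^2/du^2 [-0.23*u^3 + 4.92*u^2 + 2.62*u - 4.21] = 9.84 - 1.38*u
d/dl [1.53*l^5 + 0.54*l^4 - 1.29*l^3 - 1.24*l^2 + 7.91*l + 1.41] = 7.65*l^4 + 2.16*l^3 - 3.87*l^2 - 2.48*l + 7.91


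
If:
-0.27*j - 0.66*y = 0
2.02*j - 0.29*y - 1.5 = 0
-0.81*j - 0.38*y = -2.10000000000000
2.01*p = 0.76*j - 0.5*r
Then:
No Solution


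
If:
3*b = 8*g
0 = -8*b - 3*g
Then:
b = 0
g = 0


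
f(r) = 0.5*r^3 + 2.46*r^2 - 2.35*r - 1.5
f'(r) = 1.5*r^2 + 4.92*r - 2.35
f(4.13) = 65.98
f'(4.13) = 43.55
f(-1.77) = 7.59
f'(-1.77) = -6.36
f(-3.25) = 14.96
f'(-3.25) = -2.50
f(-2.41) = 11.45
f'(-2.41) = -5.50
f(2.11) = 9.19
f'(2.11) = 14.71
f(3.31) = 35.81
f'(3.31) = 30.37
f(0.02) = -1.55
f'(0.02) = -2.25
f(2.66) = 19.07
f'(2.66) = 21.35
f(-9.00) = -145.59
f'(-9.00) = 74.87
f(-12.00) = -483.06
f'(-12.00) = 154.61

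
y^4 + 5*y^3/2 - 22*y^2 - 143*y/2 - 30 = (y - 5)*(y + 1/2)*(y + 3)*(y + 4)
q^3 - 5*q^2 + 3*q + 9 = (q - 3)^2*(q + 1)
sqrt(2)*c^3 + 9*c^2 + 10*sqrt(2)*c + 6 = (c + sqrt(2))*(c + 3*sqrt(2))*(sqrt(2)*c + 1)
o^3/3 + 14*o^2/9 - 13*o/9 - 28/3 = (o/3 + 1)*(o - 7/3)*(o + 4)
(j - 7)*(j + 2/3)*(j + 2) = j^3 - 13*j^2/3 - 52*j/3 - 28/3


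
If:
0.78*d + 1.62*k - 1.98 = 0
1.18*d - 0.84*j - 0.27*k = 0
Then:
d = 2.53846153846154 - 2.07692307692308*k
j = 3.56593406593407 - 3.23901098901099*k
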